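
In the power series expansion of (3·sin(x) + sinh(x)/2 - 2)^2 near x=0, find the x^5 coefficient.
Expand to order 5: (3·sin(x) + sinh(x)/2 - 2)^2 = -7·x^5/60 - 35·x^4/12 + 5·x^3/3 + 49·x^2/4 - 14·x + 4 + O(x^6).
The coefficient of x^5 is -7/60.

Final answer: -7/60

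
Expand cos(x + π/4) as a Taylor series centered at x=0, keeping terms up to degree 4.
√(2)·x^4/48 + √(2)·x^3/12 - √(2)·x^2/4 - √(2)·x/2 + √(2)/2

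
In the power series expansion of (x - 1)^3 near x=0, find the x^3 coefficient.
Expand to order 3: (x - 1)^3 = x^3 - 3·x^2 + 3·x - 1 + O(x^4).
The coefficient of x^3 is 1.

Final answer: 1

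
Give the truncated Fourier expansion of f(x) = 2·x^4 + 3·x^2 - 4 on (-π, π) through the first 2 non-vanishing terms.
(84 - 16·π^2)·cos(x) - 4 + π^2 + 2·π^4/5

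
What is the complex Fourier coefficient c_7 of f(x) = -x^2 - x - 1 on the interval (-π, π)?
Compute the real Fourier coefficients first: a_7 = 4/49, b_7 = -2/7.
Then c_7 = (a_7 − i·b_7)/2 = 2/49 + i/7.

Final answer: 2/49 + i/7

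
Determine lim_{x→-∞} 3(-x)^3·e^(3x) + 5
The product is a 0·∞ indeterminate form at x → -∞.
Rewrite the product as 3(-x)^3 / e^(-3x) (an ∞/∞ form) and apply L'Hôpital, or use the standard hierarchy e^(3|x|) ≫ |(-x)^3| as x → -∞.
The indeterminate product → 0, so the limit = 5.

Final answer: 5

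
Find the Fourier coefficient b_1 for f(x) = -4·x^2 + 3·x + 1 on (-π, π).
b_1 = (1/π) ∫_{-π}^{π} f(x)·sin(1x) dx.
Evaluate the integral (use parity and integration by parts as needed): b_1 = 6.

Final answer: 6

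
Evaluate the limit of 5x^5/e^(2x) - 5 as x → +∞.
The quotient is an ∞/∞ indeterminate form as x → +∞.
The exponential denominator e^(2x) dominates the polynomial numerator (e^x ≫ x^5 as x → ∞), so the quotient → 0.
Adding the constant: 0 - 5 = -5. Limit = -5.

Final answer: -5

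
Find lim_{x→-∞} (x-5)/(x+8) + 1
Evaluate the dominant behaviour as x → -∞; each term tends to a finite value or vanishes.
Limit = 2.

Final answer: 2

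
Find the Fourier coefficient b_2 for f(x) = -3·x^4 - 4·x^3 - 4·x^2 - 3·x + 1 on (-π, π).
b_2 = (1/π) ∫_{-π}^{π} f(x)·sin(2x) dx.
Evaluate the integral (use parity and integration by parts as needed): b_2 = -3 + 4·π^2.

Final answer: -3 + 4·π^2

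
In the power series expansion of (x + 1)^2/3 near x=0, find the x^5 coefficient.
Expand to order 5: (x + 1)^2/3 = x^2/3 + 2·x/3 + 1/3 + O(x^6).
The coefficient of x^5 is 0.

Final answer: 0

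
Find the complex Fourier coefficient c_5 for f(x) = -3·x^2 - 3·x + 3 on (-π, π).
Compute the real Fourier coefficients first: a_5 = 12/25, b_5 = -6/5.
Then c_5 = (a_5 − i·b_5)/2 = 6/25 + 3·i/5.

Final answer: 6/25 + 3·i/5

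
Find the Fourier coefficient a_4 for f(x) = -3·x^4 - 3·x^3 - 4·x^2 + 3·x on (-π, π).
a_4 = (1/π) ∫_{-π}^{π} f(x)·cos(4x) dx.
Evaluate the integral (use parity and integration by parts as needed): a_4 = -3·π^2/2 - 7/16.

Final answer: -3·π^2/2 - 7/16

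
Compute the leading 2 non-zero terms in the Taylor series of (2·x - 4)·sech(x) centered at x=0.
2·x - 4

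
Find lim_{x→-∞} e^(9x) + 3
Evaluate the dominant behaviour as x → -∞; each term tends to a finite value or vanishes.
Limit = 3.

Final answer: 3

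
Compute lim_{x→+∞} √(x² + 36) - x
This is an ∞ − ∞ indeterminate form.
Multiply and divide by the conjugate √(x²+36) + x; the x² terms cancel, leaving 36/(√(x²+36)+x) → 0.
Limit = 0.

Final answer: 0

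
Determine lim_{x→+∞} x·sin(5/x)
As x → +∞: let u = 5/x → 0⁺; then x·sin(5/x) = 5·sin(u)/u → 5·1 = 5.
Limit = 5.

Final answer: 5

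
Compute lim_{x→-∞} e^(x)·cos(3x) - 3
Evaluate the dominant behaviour as x → -∞; each term tends to a finite value or vanishes.
Limit = -3.

Final answer: -3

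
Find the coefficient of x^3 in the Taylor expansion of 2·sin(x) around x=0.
Expand to order 3: 2·sin(x) = -x^3/3 + 2·x + O(x^4).
The coefficient of x^3 is -1/3.

Final answer: -1/3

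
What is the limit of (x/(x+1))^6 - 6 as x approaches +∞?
As x → +∞: x/(x+1) = 1/(1 + 1/x) → 1, and the 6th power of a limit-1 base also → 1; with the additive constant, 1 - 6 = -5.
Limit = -5.

Final answer: -5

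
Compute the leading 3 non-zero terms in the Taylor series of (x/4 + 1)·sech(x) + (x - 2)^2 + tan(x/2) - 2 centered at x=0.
x^2/2 - 13·x/4 + 3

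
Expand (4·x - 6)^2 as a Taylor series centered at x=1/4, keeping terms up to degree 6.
25 - 40·(x - 1/4) + 16·(x - 1/4)^2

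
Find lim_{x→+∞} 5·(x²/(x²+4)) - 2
Evaluate the dominant behaviour as x → +∞; each term tends to a finite value or vanishes.
Limit = 3.

Final answer: 3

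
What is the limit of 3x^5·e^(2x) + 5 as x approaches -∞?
The product is a 0·∞ indeterminate form at x → -∞.
Rewrite the product as 3x^5 / e^(-2x) (an ∞/∞ form) and apply L'Hôpital, or use the standard hierarchy e^(2|x|) ≫ |x^5| as x → -∞.
The indeterminate product → 0, so the limit = 5.

Final answer: 5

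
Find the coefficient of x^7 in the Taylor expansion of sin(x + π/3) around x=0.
Expand to order 7: sin(x + π/3) = -x^7/10080 - √(3)·x^6/1440 + x^5/240 + √(3)·x^4/48 - x^3/12 - √(3)·x^2/4 + x/2 + √(3)/2 + O(x^8).
The coefficient of x^7 is -1/10080.

Final answer: -1/10080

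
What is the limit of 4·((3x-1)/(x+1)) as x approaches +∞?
Evaluate the dominant behaviour as x → +∞; each term tends to a finite value or vanishes.
Limit = 12.

Final answer: 12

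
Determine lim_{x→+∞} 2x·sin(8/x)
As x → +∞: let u = 8/x → 0⁺; then 2·x·sin(8/x) = 2·8·sin(u)/u → 2·8·1 = 16.
Limit = 16.

Final answer: 16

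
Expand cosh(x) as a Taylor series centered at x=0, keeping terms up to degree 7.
x^6/720 + x^4/24 + x^2/2 + 1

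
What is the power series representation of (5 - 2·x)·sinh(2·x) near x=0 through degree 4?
-8·x^4/3 + 20·x^3/3 - 4·x^2 + 10·x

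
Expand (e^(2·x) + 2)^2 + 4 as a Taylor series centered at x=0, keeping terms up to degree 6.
272·x^6/45 + 48·x^5/5 + 40·x^4/3 + 16·x^3 + 16·x^2 + 12·x + 13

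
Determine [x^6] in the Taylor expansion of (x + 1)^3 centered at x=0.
Expand to order 6: (x + 1)^3 = x^3 + 3·x^2 + 3·x + 1 + O(x^7).
The coefficient of x^6 is 0.

Final answer: 0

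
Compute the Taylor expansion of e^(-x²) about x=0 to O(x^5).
x^4/2 - x^2 + 1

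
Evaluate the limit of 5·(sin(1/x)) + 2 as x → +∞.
Evaluate the dominant behaviour as x → +∞; each term tends to a finite value or vanishes.
Limit = 2.

Final answer: 2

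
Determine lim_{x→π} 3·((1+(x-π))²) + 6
Direct substitution at x = π gives 9.

Final answer: 9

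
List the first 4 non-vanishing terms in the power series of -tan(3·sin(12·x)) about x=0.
-23076430848·x^7/7 - 34743168·x^5/5 - 14688·x^3 - 36·x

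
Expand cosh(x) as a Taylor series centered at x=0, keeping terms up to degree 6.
x^6/720 + x^4/24 + x^2/2 + 1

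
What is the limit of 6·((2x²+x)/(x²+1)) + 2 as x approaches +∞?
Evaluate the dominant behaviour as x → +∞; each term tends to a finite value or vanishes.
Limit = 14.

Final answer: 14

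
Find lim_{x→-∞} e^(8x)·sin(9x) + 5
Evaluate the dominant behaviour as x → -∞; each term tends to a finite value or vanishes.
Limit = 5.

Final answer: 5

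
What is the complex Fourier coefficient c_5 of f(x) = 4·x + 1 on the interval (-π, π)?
Compute the real Fourier coefficients first: a_5 = 0, b_5 = 8/5.
Then c_5 = (a_5 − i·b_5)/2 = -4·i/5.

Final answer: -4·i/5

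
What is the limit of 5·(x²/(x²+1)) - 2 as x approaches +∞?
Evaluate the dominant behaviour as x → +∞; each term tends to a finite value or vanishes.
Limit = 3.

Final answer: 3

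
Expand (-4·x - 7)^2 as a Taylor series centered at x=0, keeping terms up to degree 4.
16·x^2 + 56·x + 49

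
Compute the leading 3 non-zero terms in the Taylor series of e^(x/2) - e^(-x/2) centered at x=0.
x^5/1920 + x^3/24 + x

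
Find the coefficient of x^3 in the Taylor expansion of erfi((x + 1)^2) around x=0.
Expand to order 3: erfi((x + 1)^2) = 24·e·x^3/√(π) + 10·e·x^2/√(π) + 4·e·x/√(π) + erfi(1) + O(x^4).
The coefficient of x^3 is 24·e/√(π).

Final answer: 24·e/√(π)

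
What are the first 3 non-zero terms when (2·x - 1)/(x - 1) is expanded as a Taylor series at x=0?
-x^2 - x + 1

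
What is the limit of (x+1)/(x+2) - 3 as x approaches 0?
Direct substitution at x = 0 gives -5/2.

Final answer: -5/2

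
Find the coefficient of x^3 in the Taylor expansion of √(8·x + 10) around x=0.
Expand to order 3: √(8·x + 10) = 4·√(10)·x^3/125 - 2·√(10)·x^2/25 + 2·√(10)·x/5 + √(10) + O(x^4).
The coefficient of x^3 is 4·√(10)/125.

Final answer: 4·√(10)/125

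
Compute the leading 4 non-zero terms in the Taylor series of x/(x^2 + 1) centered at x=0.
-x^7 + x^5 - x^3 + x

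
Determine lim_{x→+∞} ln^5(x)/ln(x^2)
This is an ∞/∞ indeterminate form as x → +∞.
Write ln(x^2) = 2·ln(x), reducing the quotient to ln^4(x)/2 → ∞.
Limit = ∞.

Final answer: ∞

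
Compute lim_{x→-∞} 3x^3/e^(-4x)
This is an ∞/∞ indeterminate form as x → -∞.
Compare growth rates of the dominant terms (exponentials ≫ polynomials ≫ logarithms), or apply L'Hôpital's rule; the quotient → 0.
Limit = 0.

Final answer: 0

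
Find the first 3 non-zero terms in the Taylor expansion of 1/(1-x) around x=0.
x^2 + x + 1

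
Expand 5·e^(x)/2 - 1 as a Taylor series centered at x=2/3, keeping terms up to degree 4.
-1 + 5·e^(2/3)/2 + 5·e^(2/3)·(x - 2/3)/2 + 5·e^(2/3)·(x - 2/3)^2/4 + 5·e^(2/3)·(x - 2/3)^3/12 + 5·e^(2/3)·(x - 2/3)^4/48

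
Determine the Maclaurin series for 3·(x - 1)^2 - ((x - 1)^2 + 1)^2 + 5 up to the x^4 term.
-x^4 + 4·x^3 - 5·x^2 + 2·x + 4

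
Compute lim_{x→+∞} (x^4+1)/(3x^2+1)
This is an ∞/∞ indeterminate form as x → +∞.
Divide numerator and denominator by x^4 and let the lower-order terms vanish; the numerator's degree 4 exceeds the denominator's degree 2, so the quotient diverges.
Limit = ∞.

Final answer: ∞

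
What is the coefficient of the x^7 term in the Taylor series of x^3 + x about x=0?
Expand to order 7: x^3 + x = x^3 + x + O(x^8).
The coefficient of x^7 is 0.

Final answer: 0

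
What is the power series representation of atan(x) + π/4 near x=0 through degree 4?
-x^3/3 + x + π/4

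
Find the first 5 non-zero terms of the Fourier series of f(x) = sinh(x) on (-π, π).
sin(x)·sinh(π)/π - 4·sin(2·x)·sinh(π)/(5·π) + 3·sin(3·x)·sinh(π)/(5·π) - 8·sin(4·x)·sinh(π)/(17·π) + 5·sin(5·x)·sinh(π)/(13·π)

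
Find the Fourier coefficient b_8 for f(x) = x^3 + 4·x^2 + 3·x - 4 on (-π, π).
b_8 = (1/π) ∫_{-π}^{π} f(x)·sin(8x) dx.
Evaluate the integral (use parity and integration by parts as needed): b_8 = -π^2/4 - 93/128.

Final answer: -π^2/4 - 93/128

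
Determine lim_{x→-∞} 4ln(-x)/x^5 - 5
The quotient is an ∞/∞ indeterminate form as x → -∞.
Compare growth rates of the dominant terms (exponentials ≫ polynomials ≫ logarithms), or apply L'Hôpital's rule; the quotient → 0.
Adding the constant: 0 - 5 = -5. Limit = -5.

Final answer: -5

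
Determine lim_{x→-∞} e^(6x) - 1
Evaluate the dominant behaviour as x → -∞; each term tends to a finite value or vanishes.
Limit = -1.

Final answer: -1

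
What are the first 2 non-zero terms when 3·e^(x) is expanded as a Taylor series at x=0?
3·x + 3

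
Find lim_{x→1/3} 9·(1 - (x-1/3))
Direct substitution at x = 1/3 gives 9.

Final answer: 9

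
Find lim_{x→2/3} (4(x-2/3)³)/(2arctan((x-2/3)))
Both numerator and denominator → 0 as x → 2/3; this is a 0/0 indeterminate form.
Expand each to leading order near x = 2/3: numerator ~ 4·(x - 2/3)^3, denominator ~ 2·(x - 2/3).
The limit of the ratio is 0.

Final answer: 0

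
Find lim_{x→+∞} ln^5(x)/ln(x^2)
This is an ∞/∞ indeterminate form as x → +∞.
Write ln(x^2) = 2·ln(x), reducing the quotient to ln^4(x)/2 → ∞.
Limit = ∞.

Final answer: ∞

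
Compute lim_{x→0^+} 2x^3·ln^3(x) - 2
The product is a 0·∞ indeterminate form at x → 0⁺.
Rewrite the product as 2·ln^3(x) / x^(-3) and apply L'Hôpital, or use the standard hierarchy x^(-3) ≫ |ln x|^3 as x → 0⁺.
The indeterminate product → 0, so the limit = -2.

Final answer: -2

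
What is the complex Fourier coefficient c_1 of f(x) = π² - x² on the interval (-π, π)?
Compute the real Fourier coefficients first: a_1 = 4, b_1 = 0.
Then c_1 = (a_1 − i·b_1)/2 = 2.

Final answer: 2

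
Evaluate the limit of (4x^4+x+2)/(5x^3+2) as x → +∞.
This is an ∞/∞ indeterminate form as x → +∞.
Divide numerator and denominator by x^4 and let the lower-order terms vanish; the numerator's degree 4 exceeds the denominator's degree 3, so the quotient diverges.
Limit = ∞.

Final answer: ∞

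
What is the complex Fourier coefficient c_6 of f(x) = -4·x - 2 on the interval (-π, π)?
Compute the real Fourier coefficients first: a_6 = 0, b_6 = 4/3.
Then c_6 = (a_6 − i·b_6)/2 = -2·i/3.

Final answer: -2·i/3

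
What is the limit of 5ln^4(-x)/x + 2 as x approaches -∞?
The quotient is an ∞/∞ indeterminate form as x → -∞.
Compare growth rates of the dominant terms (exponentials ≫ polynomials ≫ logarithms), or apply L'Hôpital's rule; the quotient → 0.
Adding the constant: 0 + 2 = 2. Limit = 2.

Final answer: 2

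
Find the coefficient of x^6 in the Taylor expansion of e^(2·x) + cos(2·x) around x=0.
Expand to order 6: e^(2·x) + cos(2·x) = 4·x^5/15 + 4·x^4/3 + 4·x^3/3 + 2·x + 2 + O(x^7).
The coefficient of x^6 is 0.

Final answer: 0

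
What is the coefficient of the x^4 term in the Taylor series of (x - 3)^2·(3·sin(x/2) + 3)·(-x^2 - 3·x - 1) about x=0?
Expand to order 4: (x - 3)^2·(3·sin(x/2) + 3)·(-x^2 - 3·x - 1) = 45·x^4/16 + 345·x^3/16 - 15·x^2/2 - 153·x/2 - 27 + O(x^5).
The coefficient of x^4 is 45/16.

Final answer: 45/16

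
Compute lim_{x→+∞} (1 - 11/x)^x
As x → +∞: this is the defining limit (1 - 11/x)^x → e^(-11).
Limit = e^(-11).

Final answer: e^(-11)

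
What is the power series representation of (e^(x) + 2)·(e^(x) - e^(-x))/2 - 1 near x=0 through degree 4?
x^4/3 + x^3 + x^2 + 3·x - 1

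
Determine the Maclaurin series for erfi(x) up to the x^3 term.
2·x^3/(3·√(π)) + 2·x/√(π)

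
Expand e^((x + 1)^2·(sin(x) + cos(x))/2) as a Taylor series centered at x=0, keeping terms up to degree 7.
-103199·x^7·e^(1/2)/645120 + 14579·x^6·e^(1/2)/46080 + 4259·x^5·e^(1/2)/3840 + 721·x^4·e^(1/2)/384 + 113·x^3·e^(1/2)/48 + 19·x^2·e^(1/2)/8 + 3·x·e^(1/2)/2 + e^(1/2)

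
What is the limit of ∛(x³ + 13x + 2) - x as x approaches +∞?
This is an ∞ − ∞ indeterminate form.
Multiply by (A² + AB + B²)/(A² + AB + B²) where A = ∛(x³+13x + 2), B = x to use A³ − B³ = (A−B)(A²+AB+B²); the x³ terms cancel, leaving (13x + 2)/(A²+AB+B²) with denominator ~ 3x², so the limit is 0.
Limit = 0.

Final answer: 0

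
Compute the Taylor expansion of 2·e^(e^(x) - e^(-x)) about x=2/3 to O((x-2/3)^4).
2·e^(-e^(-2/3))·e^(e^(2/3)) + (2·e^(e^(2/3)) + 2·e^(4/3)·e^(e^(2/3)))·e^(-2/3)·e^(-e^(-2/3))·(x - 2/3) + (-e^(4/3)·e^(e^(2/3)) + e^(2/3)·e^(e^(2/3)) + e^(8/3)·e^(e^(2/3)) + 2·e^(2)·e^(e^(2/3)) + e^(10/3)·e^(e^(2/3)))·e^(-2)·e^(-e^(-2/3))·(x - 2/3)^2 + (-3·e^(8/3)·e^(e^(2/3)) + e^(2)·e^(e^(2/3)) + 4·e^(10/3)·e^(e^(2/3)) + e^(6)·e^(e^(2/3)) + 4·e^(14/3)·e^(e^(2/3)) + 3·e^(16/3)·e^(e^(2/3)))·e^(-4)·e^(-e^(-2/3))·(x - 2/3)^3/3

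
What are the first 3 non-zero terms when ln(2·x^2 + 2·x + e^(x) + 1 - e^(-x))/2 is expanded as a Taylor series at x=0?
41·x^3/6 - 3·x^2 + 2·x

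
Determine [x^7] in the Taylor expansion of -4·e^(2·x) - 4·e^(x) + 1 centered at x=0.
Expand to order 7: -4·e^(2·x) - 4·e^(x) + 1 = -43·x^7/420 - 13·x^6/36 - 11·x^5/10 - 17·x^4/6 - 6·x^3 - 10·x^2 - 12·x - 7 + O(x^8).
The coefficient of x^7 is -43/420.

Final answer: -43/420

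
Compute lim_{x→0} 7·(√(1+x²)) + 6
Direct substitution at x = 0 gives 13.

Final answer: 13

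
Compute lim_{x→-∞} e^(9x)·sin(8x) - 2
Evaluate the dominant behaviour as x → -∞; each term tends to a finite value or vanishes.
Limit = -2.

Final answer: -2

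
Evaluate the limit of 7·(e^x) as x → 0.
Direct substitution at x = 0 gives 7.

Final answer: 7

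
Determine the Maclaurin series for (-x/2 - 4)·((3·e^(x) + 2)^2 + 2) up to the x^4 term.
-33·x^4 - 68·x^3 - 111·x^2 - 267·x/2 - 108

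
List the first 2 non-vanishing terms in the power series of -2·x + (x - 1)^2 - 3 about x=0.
-4·x - 2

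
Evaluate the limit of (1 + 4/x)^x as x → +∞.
As x → +∞: this is the defining limit (1 + 4/x)^x → e^4.
Limit = e^(4).

Final answer: e^(4)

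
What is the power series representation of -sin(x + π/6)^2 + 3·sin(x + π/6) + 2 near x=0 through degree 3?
√(3)·x^3/12 - 5·x^2/4 + √(3)·x + 13/4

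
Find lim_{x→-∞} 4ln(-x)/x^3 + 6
The quotient is an ∞/∞ indeterminate form as x → -∞.
Compare growth rates of the dominant terms (exponentials ≫ polynomials ≫ logarithms), or apply L'Hôpital's rule; the quotient → 0.
Adding the constant: 0 + 6 = 6. Limit = 6.

Final answer: 6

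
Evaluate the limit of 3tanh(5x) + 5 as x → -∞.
Evaluate the dominant behaviour as x → -∞; each term tends to a finite value or vanishes.
Limit = 2.

Final answer: 2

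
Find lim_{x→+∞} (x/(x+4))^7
As x → +∞: x/(x+4) = 1/(1 + 4/x) → 1, and the 7th power of a limit-1 base also → 1.
Limit = 1.

Final answer: 1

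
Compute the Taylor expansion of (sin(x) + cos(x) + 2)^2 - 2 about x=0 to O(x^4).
-2·x^3 - 2·x^2 + 6·x + 7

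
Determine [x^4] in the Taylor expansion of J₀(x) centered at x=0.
Expand to order 4: J₀(x) = x^4/64 - x^2/4 + 1 + O(x^5).
The coefficient of x^4 is 1/64.

Final answer: 1/64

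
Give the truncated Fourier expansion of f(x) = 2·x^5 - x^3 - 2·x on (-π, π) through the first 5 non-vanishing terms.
(-82·π^2 + 4·π^4 + 488)·sin(x) + (-2·π^4 - 29/2 + 11·π^2)·sin(2·x) + (-98·π^2/27 + 88/81 + 4·π^4/3)·sin(3·x) + (-π^4 + 11/32 + 7·π^2/4)·sin(4·x) + (-26·π^2/25 - 344/625 + 4·π^4/5)·sin(5·x)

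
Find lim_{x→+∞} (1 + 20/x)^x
As x → +∞: this is the defining limit (1 + 20/x)^x → e^20.
Limit = e^(20).

Final answer: e^(20)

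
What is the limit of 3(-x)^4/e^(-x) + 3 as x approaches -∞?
The quotient is an ∞/∞ indeterminate form as x → -∞.
Compare growth rates of the dominant terms (exponentials ≫ polynomials ≫ logarithms), or apply L'Hôpital's rule; the quotient → 0.
Adding the constant: 0 + 3 = 3. Limit = 3.

Final answer: 3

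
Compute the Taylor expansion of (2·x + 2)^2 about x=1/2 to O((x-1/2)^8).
9 + 12·(x - 1/2) + 4·(x - 1/2)^2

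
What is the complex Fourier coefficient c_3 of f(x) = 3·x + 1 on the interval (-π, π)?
Compute the real Fourier coefficients first: a_3 = 0, b_3 = 2.
Then c_3 = (a_3 − i·b_3)/2 = -i.

Final answer: -i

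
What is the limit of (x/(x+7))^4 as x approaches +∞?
As x → +∞: x/(x+7) = 1/(1 + 7/x) → 1, and the 4th power of a limit-1 base also → 1.
Limit = 1.

Final answer: 1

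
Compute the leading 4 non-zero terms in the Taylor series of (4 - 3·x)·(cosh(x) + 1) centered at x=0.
-3·x^3/2 + 2·x^2 - 6·x + 8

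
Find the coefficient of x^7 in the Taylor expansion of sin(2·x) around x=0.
Expand to order 7: sin(2·x) = -8·x^7/315 + 4·x^5/15 - 4·x^3/3 + 2·x + O(x^8).
The coefficient of x^7 is -8/315.

Final answer: -8/315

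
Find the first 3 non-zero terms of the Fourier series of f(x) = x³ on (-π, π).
(-12 + 2·π^2)·sin(x) + (3/2 - π^2)·sin(2·x) + (-4/9 + 2·π^2/3)·sin(3·x)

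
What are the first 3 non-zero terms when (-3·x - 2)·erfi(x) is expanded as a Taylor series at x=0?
-4·x^3/(3·√(π)) - 6·x^2/√(π) - 4·x/√(π)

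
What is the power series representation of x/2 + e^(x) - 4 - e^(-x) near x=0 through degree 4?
x^3/3 + 5·x/2 - 4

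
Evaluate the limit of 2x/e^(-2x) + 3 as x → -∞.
The quotient is an ∞/∞ indeterminate form as x → -∞.
Compare growth rates of the dominant terms (exponentials ≫ polynomials ≫ logarithms), or apply L'Hôpital's rule; the quotient → 0.
Adding the constant: 0 + 3 = 3. Limit = 3.

Final answer: 3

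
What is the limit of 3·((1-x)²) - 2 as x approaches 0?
Direct substitution at x = 0 gives 1.

Final answer: 1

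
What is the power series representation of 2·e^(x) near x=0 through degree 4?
x^4/12 + x^3/3 + x^2 + 2·x + 2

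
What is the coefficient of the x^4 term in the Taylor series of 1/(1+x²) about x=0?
Expand to order 4: 1/(1+x²) = x^4 - x^2 + 1 + O(x^5).
The coefficient of x^4 is 1.

Final answer: 1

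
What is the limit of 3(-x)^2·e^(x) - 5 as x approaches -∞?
The product is a 0·∞ indeterminate form at x → -∞.
Rewrite the product as 3(-x)^2 / e^(-x) (an ∞/∞ form) and apply L'Hôpital, or use the standard hierarchy e^(|x|) ≫ |(-x)^2| as x → -∞.
The indeterminate product → 0, so the limit = -5.

Final answer: -5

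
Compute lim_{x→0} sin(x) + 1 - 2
Direct substitution at x = 0 gives -1.

Final answer: -1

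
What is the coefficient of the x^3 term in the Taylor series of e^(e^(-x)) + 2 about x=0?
Expand to order 3: e^(e^(-x)) + 2 = -5·e·x^3/6 + e·x^2 - e·x + 2 + e + O(x^4).
The coefficient of x^3 is -5·e/6.

Final answer: -5·e/6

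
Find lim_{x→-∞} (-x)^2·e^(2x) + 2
The product is a 0·∞ indeterminate form at x → -∞.
Rewrite the product as (-x)^2 / e^(-2x) (an ∞/∞ form) and apply L'Hôpital, or use the standard hierarchy e^(2|x|) ≫ |(-x)^2| as x → -∞.
The indeterminate product → 0, so the limit = 2.

Final answer: 2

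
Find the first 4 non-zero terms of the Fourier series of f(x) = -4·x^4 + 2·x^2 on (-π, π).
(-200 + 32·π^2)·cos(x) + (14 - 8·π^2)·cos(2·x) + (-88/27 + 32·π^2/9)·cos(3·x) - 4·π^4/5 + 2·π^2/3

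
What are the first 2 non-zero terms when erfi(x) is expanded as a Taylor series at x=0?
2·x^3/(3·√(π)) + 2·x/√(π)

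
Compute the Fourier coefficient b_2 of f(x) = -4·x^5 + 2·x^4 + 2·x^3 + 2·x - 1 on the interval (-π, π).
b_2 = (1/π) ∫_{-π}^{π} f(x)·sin(2x) dx.
Evaluate the integral (use parity and integration by parts as needed): b_2 = -22·π^2 + 31 + 4·π^4.

Final answer: -22·π^2 + 31 + 4·π^4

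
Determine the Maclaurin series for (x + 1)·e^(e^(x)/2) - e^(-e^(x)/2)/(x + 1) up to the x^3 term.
x^3·(65·e^(-1/2)/48 + 29·e^(1/2)/48) + x^2·(-11·e^(-1/2)/8 + 7·e^(1/2)/8) + x·(3·e^(-1/2)/2 + 3·e^(1/2)/2) - e^(-1/2) + e^(1/2)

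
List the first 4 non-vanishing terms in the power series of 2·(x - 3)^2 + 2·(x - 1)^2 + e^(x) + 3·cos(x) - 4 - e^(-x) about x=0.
x^3/3 + 5·x^2/2 - 14·x + 19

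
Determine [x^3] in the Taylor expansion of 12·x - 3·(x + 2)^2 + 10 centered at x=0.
Expand to order 3: 12·x - 3·(x + 2)^2 + 10 = -3·x^2 - 2 + O(x^4).
The coefficient of x^3 is 0.

Final answer: 0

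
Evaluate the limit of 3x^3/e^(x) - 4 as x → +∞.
The quotient is an ∞/∞ indeterminate form as x → +∞.
The exponential denominator e^(x) dominates the polynomial numerator (e^x ≫ x^3 as x → ∞), so the quotient → 0.
Adding the constant: 0 - 4 = -4. Limit = -4.

Final answer: -4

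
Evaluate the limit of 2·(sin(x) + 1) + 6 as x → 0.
Direct substitution at x = 0 gives 8.

Final answer: 8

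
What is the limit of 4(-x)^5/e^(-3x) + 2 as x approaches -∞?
The quotient is an ∞/∞ indeterminate form as x → -∞.
Compare growth rates of the dominant terms (exponentials ≫ polynomials ≫ logarithms), or apply L'Hôpital's rule; the quotient → 0.
Adding the constant: 0 + 2 = 2. Limit = 2.

Final answer: 2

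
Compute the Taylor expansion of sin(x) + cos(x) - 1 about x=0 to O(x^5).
x^4/24 - x^3/6 - x^2/2 + x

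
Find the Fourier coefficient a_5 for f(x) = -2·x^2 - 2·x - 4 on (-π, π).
a_5 = (1/π) ∫_{-π}^{π} f(x)·cos(5x) dx.
Evaluate the integral (use parity and integration by parts as needed): a_5 = 8/25.

Final answer: 8/25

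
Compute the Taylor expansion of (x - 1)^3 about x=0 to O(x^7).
x^3 - 3·x^2 + 3·x - 1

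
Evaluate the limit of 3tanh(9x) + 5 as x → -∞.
Evaluate the dominant behaviour as x → -∞; each term tends to a finite value or vanishes.
Limit = 2.

Final answer: 2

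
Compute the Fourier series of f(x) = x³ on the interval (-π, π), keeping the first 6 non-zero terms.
(-12 + 2·π^2)·sin(x) + (3/2 - π^2)·sin(2·x) + (-4/9 + 2·π^2/3)·sin(3·x) + (3/16 - π^2/2)·sin(4·x) + (-12/125 + 2·π^2/5)·sin(5·x) + (1/18 - π^2/3)·sin(6·x)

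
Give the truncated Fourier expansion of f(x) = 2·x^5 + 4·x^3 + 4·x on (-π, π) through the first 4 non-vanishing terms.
(-72·π^2 + 4·π^4 + 440)·sin(x) + (-2·π^4 - 13 + 6·π^2)·sin(2·x) + (-8·π^2/27 + 232/81 + 4·π^4/3)·sin(3·x) + (-π^4 - 3·π^2/4 - 55/32)·sin(4·x)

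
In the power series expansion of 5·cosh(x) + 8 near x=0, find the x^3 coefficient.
Expand to order 3: 5·cosh(x) + 8 = 5·x^2/2 + 13 + O(x^4).
The coefficient of x^3 is 0.

Final answer: 0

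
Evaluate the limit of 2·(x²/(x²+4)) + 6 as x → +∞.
Evaluate the dominant behaviour as x → +∞; each term tends to a finite value or vanishes.
Limit = 8.

Final answer: 8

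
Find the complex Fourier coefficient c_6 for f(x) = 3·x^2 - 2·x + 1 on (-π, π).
Compute the real Fourier coefficients first: a_6 = 1/3, b_6 = 2/3.
Then c_6 = (a_6 − i·b_6)/2 = 1/6 - i/3.

Final answer: 1/6 - i/3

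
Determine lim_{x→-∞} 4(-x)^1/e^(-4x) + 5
The quotient is an ∞/∞ indeterminate form as x → -∞.
Compare growth rates of the dominant terms (exponentials ≫ polynomials ≫ logarithms), or apply L'Hôpital's rule; the quotient → 0.
Adding the constant: 0 + 5 = 5. Limit = 5.

Final answer: 5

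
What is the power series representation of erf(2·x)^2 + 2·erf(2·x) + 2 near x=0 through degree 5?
64·x^5/(5·√(π)) - 128·x^4/(3·π) - 32·x^3/(3·√(π)) + 16·x^2/π + 8·x/√(π) + 2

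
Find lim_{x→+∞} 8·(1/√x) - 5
Evaluate the dominant behaviour as x → +∞; each term tends to a finite value or vanishes.
Limit = -5.

Final answer: -5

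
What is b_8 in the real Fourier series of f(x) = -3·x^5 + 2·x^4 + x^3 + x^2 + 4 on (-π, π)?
b_8 = (1/π) ∫_{-π}^{π} f(x)·sin(8x) dx.
Evaluate the integral (use parity and integration by parts as needed): b_8 = -31·π^2/64 + 93/2048 + 3·π^4/4.

Final answer: -31·π^2/64 + 93/2048 + 3·π^4/4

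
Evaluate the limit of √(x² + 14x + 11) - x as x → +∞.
This is an ∞ − ∞ indeterminate form.
Multiply and divide by the conjugate √(x²+14x + 11) + x; the x² terms cancel, leaving (14x + 11)/(√(x²+14x + 11)+x) → 14/2 = 7.
Limit = 7.

Final answer: 7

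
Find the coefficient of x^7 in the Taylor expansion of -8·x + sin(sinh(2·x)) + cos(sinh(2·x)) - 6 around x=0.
Expand to order 7: -8·x + sin(sinh(2·x)) + cos(sinh(2·x)) - 6 = -64·x^7/45 + 4·x^6/15 - 32·x^5/15 - 2·x^4 - 2·x^2 - 6·x - 5 + O(x^8).
The coefficient of x^7 is -64/45.

Final answer: -64/45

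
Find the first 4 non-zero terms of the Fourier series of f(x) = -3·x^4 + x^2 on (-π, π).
(-148 + 24·π^2)·cos(x) + (10 - 6·π^2)·cos(2·x) + (-20/9 + 8·π^2/3)·cos(3·x) - 3·π^4/5 + π^2/3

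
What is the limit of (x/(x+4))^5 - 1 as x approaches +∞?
As x → +∞: x/(x+4) = 1/(1 + 4/x) → 1, and the 5th power of a limit-1 base also → 1; with the additive constant, 1 - 1 = 0.
Limit = 0.

Final answer: 0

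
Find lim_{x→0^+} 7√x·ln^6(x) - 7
The product is a 0·∞ indeterminate form at x → 0⁺.
Rewrite the product as 7·ln^6(x) / x^(-1/2) and apply L'Hôpital, or use the standard hierarchy x^(-1/2) ≫ |ln x|^6 as x → 0⁺.
The indeterminate product → 0, so the limit = -7.

Final answer: -7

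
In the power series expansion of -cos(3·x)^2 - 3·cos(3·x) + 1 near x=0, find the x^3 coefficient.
Expand to order 3: -cos(3·x)^2 - 3·cos(3·x) + 1 = 45·x^2/2 - 3 + O(x^4).
The coefficient of x^3 is 0.

Final answer: 0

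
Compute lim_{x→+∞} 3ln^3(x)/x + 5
The quotient is an ∞/∞ indeterminate form as x → +∞.
The polynomial denominator x dominates the logarithmic numerator (any positive power of x ≫ ln^3(x) as x → ∞), so the quotient → 0.
Adding the constant: 0 + 5 = 5. Limit = 5.

Final answer: 5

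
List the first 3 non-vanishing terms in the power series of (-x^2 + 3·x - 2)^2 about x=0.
13·x^2 - 12·x + 4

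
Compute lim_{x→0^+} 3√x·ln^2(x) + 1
The product is a 0·∞ indeterminate form at x → 0⁺.
Rewrite the product as 3·ln^2(x) / x^(-1/2) and apply L'Hôpital, or use the standard hierarchy x^(-1/2) ≫ |ln x|^2 as x → 0⁺.
The indeterminate product → 0, so the limit = 1.

Final answer: 1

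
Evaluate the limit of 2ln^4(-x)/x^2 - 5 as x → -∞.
The quotient is an ∞/∞ indeterminate form as x → -∞.
Compare growth rates of the dominant terms (exponentials ≫ polynomials ≫ logarithms), or apply L'Hôpital's rule; the quotient → 0.
Adding the constant: 0 - 5 = -5. Limit = -5.

Final answer: -5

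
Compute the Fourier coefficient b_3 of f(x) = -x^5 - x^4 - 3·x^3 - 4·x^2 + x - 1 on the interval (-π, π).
b_3 = (1/π) ∫_{-π}^{π} f(x)·sin(3x) dx.
Evaluate the integral (use parity and integration by parts as needed): b_3 = -2·π^4/3 - 14·π^2/27 + 82/81.

Final answer: -2·π^4/3 - 14·π^2/27 + 82/81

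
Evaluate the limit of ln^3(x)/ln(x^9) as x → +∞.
This is an ∞/∞ indeterminate form as x → +∞.
Write ln(x^9) = 9·ln(x), reducing the quotient to ln^2(x)/9 → ∞.
Limit = ∞.

Final answer: ∞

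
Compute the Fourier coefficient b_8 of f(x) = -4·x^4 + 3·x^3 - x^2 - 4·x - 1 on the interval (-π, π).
b_8 = (1/π) ∫_{-π}^{π} f(x)·sin(8x) dx.
Evaluate the integral (use parity and integration by parts as needed): b_8 = 137/128 - 3·π^2/4.

Final answer: 137/128 - 3·π^2/4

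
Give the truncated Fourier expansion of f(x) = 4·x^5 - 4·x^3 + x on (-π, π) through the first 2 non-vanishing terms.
(-168·π^2 + 8·π^4 + 1010)·sin(x) + (-4·π^4 - 37 + 24·π^2)·sin(2·x)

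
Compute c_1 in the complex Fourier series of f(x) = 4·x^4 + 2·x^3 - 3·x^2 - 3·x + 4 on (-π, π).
Compute the real Fourier coefficients first: a_1 = 204 - 32·π^2, b_1 = -30 + 4·π^2.
Then c_1 = (a_1 − i·b_1)/2 = -16·π^2 + 102 - 2·i·π^2 + 15·i.

Final answer: -16·π^2 + 102 - 2·i·π^2 + 15·i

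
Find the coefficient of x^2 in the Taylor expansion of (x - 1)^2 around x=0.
Expand to order 2: (x - 1)^2 = x^2 - 2·x + 1 + O(x^3).
The coefficient of x^2 is 1.

Final answer: 1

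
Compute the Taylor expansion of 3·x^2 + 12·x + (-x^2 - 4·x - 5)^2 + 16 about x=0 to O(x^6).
x^4 + 8·x^3 + 29·x^2 + 52·x + 41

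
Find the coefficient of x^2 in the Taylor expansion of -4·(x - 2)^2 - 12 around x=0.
Expand to order 2: -4·(x - 2)^2 - 12 = -4·x^2 + 16·x - 28 + O(x^3).
The coefficient of x^2 is -4.

Final answer: -4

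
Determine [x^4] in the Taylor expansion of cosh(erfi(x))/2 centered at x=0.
Expand to order 4: cosh(erfi(x))/2 = x^4·(1/(3·π^2) + 2/(3·π)) + x^2/π + 1/2 + O(x^5).
The coefficient of x^4 is 1/(3·π^2) + 2/(3·π).

Final answer: 1/(3·π^2) + 2/(3·π)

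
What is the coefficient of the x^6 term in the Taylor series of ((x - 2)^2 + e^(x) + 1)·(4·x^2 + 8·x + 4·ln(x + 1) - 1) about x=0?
Expand to order 6: ((x - 2)^2 + e^(x) + 1)·(4·x^2 + 8·x + 4·ln(x + 1) - 1) = -1799·x^6/240 + 85·x^5/8 - 121·x^4/24 + 119·x^3/6 - 51·x^2/2 + 75·x - 6 + O(x^7).
The coefficient of x^6 is -1799/240.

Final answer: -1799/240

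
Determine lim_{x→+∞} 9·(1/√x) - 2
Evaluate the dominant behaviour as x → +∞; each term tends to a finite value or vanishes.
Limit = -2.

Final answer: -2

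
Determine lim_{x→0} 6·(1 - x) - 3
Direct substitution at x = 0 gives 3.

Final answer: 3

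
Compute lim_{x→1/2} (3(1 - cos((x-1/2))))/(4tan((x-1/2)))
Both numerator and denominator → 0 as x → 1/2; this is a 0/0 indeterminate form.
Expand each to leading order near x = 1/2: numerator ~ 3·(x - 1/2)^2/2, denominator ~ 4·(x - 1/2).
The limit of the ratio is 0.

Final answer: 0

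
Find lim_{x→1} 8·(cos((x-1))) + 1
Direct substitution at x = 1 gives 9.

Final answer: 9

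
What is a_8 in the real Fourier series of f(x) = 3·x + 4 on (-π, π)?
a_8 = (1/π) ∫_{-π}^{π} f(x)·cos(8x) dx.
Evaluate the integral (use parity and integration by parts as needed): a_8 = 0.

Final answer: 0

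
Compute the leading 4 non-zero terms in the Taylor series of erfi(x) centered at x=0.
x^7/(21·√(π)) + x^5/(5·√(π)) + 2·x^3/(3·√(π)) + 2·x/√(π)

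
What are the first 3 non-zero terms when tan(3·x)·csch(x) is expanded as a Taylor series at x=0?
743·x^4/24 + 17·x^2/2 + 3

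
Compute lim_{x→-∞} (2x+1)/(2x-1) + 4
Evaluate the dominant behaviour as x → -∞; each term tends to a finite value or vanishes.
Limit = 5.

Final answer: 5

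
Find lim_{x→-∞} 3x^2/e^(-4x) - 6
The quotient is an ∞/∞ indeterminate form as x → -∞.
Compare growth rates of the dominant terms (exponentials ≫ polynomials ≫ logarithms), or apply L'Hôpital's rule; the quotient → 0.
Adding the constant: 0 - 6 = -6. Limit = -6.

Final answer: -6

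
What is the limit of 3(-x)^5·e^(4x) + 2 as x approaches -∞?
The product is a 0·∞ indeterminate form at x → -∞.
Rewrite the product as 3(-x)^5 / e^(-4x) (an ∞/∞ form) and apply L'Hôpital, or use the standard hierarchy e^(4|x|) ≫ |(-x)^5| as x → -∞.
The indeterminate product → 0, so the limit = 2.

Final answer: 2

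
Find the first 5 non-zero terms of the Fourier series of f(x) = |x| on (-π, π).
-4·cos(x)/π - 4·cos(3·x)/(9·π) - 4·cos(5·x)/(25·π) - 4·cos(7·x)/(49·π) + π/2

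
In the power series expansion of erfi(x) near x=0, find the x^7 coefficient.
Expand to order 7: erfi(x) = x^7/(21·√(π)) + x^5/(5·√(π)) + 2·x^3/(3·√(π)) + 2·x/√(π) + O(x^8).
The coefficient of x^7 is 1/(21·√(π)).

Final answer: 1/(21·√(π))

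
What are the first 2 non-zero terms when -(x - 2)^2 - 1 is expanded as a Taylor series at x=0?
4·x - 5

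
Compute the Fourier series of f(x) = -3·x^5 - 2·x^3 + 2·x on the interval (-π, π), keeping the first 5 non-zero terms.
(-692 - 6·π^4 + 116·π^2)·sin(x) + (-13·π^2 + 35/2 + 3·π^4)·sin(2·x) + (-2·π^4 - 20/27 + 28·π^2/9)·sin(3·x) + (-7·π^2/8 - 43/64 + 3·π^4/2)·sin(4·x) + (-6·π^4/5 + 476/625 + 4·π^2/25)·sin(5·x)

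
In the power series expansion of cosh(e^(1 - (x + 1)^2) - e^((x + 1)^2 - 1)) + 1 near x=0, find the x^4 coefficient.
70/3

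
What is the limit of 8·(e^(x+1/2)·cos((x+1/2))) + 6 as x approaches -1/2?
Direct substitution at x = -1/2 gives 14.

Final answer: 14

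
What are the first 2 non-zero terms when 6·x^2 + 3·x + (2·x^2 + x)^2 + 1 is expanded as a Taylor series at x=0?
3·x + 1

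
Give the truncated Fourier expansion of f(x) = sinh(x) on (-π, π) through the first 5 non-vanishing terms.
sin(x)·sinh(π)/π - 4·sin(2·x)·sinh(π)/(5·π) + 3·sin(3·x)·sinh(π)/(5·π) - 8·sin(4·x)·sinh(π)/(17·π) + 5·sin(5·x)·sinh(π)/(13·π)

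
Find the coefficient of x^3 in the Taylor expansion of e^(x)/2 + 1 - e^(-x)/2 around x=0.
Expand to order 3: e^(x)/2 + 1 - e^(-x)/2 = x^3/6 + x + 1 + O(x^4).
The coefficient of x^3 is 1/6.

Final answer: 1/6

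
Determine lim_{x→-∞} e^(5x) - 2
Evaluate the dominant behaviour as x → -∞; each term tends to a finite value or vanishes.
Limit = -2.

Final answer: -2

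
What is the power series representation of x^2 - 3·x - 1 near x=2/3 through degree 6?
-23/9 - 5·(x - 2/3)/3 + (x - 2/3)^2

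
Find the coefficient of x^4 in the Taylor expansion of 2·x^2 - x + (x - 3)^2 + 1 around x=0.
Expand to order 4: 2·x^2 - x + (x - 3)^2 + 1 = 3·x^2 - 7·x + 10 + O(x^5).
The coefficient of x^4 is 0.

Final answer: 0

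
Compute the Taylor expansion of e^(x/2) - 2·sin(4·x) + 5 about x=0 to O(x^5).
x^4/384 + 1025·x^3/48 + x^2/8 - 15·x/2 + 6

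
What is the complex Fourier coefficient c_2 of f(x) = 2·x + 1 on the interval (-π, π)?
Compute the real Fourier coefficients first: a_2 = 0, b_2 = -2.
Then c_2 = (a_2 − i·b_2)/2 = i.

Final answer: i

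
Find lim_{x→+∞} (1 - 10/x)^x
As x → +∞: this is the defining limit (1 - 10/x)^x → e^(-10).
Limit = e^(-10).

Final answer: e^(-10)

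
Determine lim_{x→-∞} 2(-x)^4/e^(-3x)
This is an ∞/∞ indeterminate form as x → -∞.
Compare growth rates of the dominant terms (exponentials ≫ polynomials ≫ logarithms), or apply L'Hôpital's rule; the quotient → 0.
Limit = 0.

Final answer: 0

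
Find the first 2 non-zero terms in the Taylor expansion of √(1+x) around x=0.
x/2 + 1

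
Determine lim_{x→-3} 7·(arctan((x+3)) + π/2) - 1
Direct substitution at x = -3 gives -1 + 7·π/2.

Final answer: -1 + 7·π/2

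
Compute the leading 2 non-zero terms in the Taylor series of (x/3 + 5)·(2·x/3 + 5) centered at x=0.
5·x + 25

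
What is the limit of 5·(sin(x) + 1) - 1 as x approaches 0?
Direct substitution at x = 0 gives 4.

Final answer: 4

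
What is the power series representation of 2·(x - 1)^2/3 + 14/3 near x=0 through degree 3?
2·x^2/3 - 4·x/3 + 16/3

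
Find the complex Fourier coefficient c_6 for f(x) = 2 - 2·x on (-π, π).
Compute the real Fourier coefficients first: a_6 = 0, b_6 = 2/3.
Then c_6 = (a_6 − i·b_6)/2 = -i/3.

Final answer: -i/3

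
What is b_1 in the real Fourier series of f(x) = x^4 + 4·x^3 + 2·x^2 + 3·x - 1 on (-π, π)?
b_1 = (1/π) ∫_{-π}^{π} f(x)·sin(1x) dx.
Evaluate the integral (use parity and integration by parts as needed): b_1 = -42 + 8·π^2.

Final answer: -42 + 8·π^2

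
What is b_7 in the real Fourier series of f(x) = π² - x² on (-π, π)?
b_7 = (1/π) ∫_{-π}^{π} f(x)·sin(7x) dx.
Evaluate the integral (use parity and integration by parts as needed): b_7 = 0.

Final answer: 0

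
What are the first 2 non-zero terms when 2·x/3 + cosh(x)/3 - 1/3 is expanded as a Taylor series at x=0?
x^2/6 + 2·x/3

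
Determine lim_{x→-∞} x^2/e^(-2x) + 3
The quotient is an ∞/∞ indeterminate form as x → -∞.
Compare growth rates of the dominant terms (exponentials ≫ polynomials ≫ logarithms), or apply L'Hôpital's rule; the quotient → 0.
Adding the constant: 0 + 3 = 3. Limit = 3.

Final answer: 3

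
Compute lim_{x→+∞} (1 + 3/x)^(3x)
As x → +∞: write (1 + 3/x)^(3x) = ((1 + 3/x)^x)^3 → (e^3)^3 = e^9.
Limit = e^(9).

Final answer: e^(9)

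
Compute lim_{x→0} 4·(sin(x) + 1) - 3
Direct substitution at x = 0 gives 1.

Final answer: 1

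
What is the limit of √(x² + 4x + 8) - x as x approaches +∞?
As x → +∞: multiply by the conjugate to get (4x+8)/(√(x²+4x+8)+x); the denominator ~ 2x, so the limit is 4/2 = 2.
Limit = 2.

Final answer: 2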